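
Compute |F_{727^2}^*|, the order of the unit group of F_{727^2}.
|F_{727^2}^*| = 528528

F_{727^2} has 727^2 = 528529 elements; its multiplicative group consists of all nonzero elements, so |F_{727^2}^*| = 528529 - 1 = 528528. (It is cyclic since any finite subgroup of the multiplicative group of a field is cyclic.)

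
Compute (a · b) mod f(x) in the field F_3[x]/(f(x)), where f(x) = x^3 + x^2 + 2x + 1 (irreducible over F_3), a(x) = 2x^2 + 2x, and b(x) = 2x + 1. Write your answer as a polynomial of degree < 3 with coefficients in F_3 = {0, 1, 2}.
a · b ≡ 2x^2 + 2 (mod f(x))

Multiply in F_3[x]: a(x)·b(x) = (2x^2 + 2x)·(2x + 1) = x^3 + 2x. This has degree ≥ 3, so divide by f(x) over F_3: x^3 + 2x = (1)·(x^3 + x^2 + 2x + 1) + (2x^2 + 2). Hence a·b ≡ 2x^2 + 2 (mod f). (F_3[x]/(f) is a field with 3^3 = 27 elements since f is irreducible of degree 3.)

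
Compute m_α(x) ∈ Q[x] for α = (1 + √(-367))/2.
m_α(x) = x^2 - x + 92

From 2α - 1 = √(-367), squaring gives (2α - 1)^2 = -367, i.e. 4α^2 - 4α + 1 = -367, so α^2 - α + (1 + 367)/4 = 0. Since -367 ≡ 1 (mod 4), (1 + 367)/4 = 92 ∈ Z. The polynomial x^2 - x + 92 has discriminant 1 - 4·(92) = -367, which is not a perfect square in Q (d = -367 is squarefree and ≠ 1), so x^2 - x + 92 is irreducible over Q. It is the minimal polynomial of α.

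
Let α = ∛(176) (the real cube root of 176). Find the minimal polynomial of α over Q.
m_α(x) = x^3 - 176

α satisfies α^3 = 176, so x^3 - 176 annihilates α. By the rational root test, a rational root p/q (in lowest terms) of x^3 - 176 would satisfy p^3 = 176 q^3, forcing q = 1 and p^3 = 176; but 176 is not a perfect cube, contradiction. A monic cubic over Q with no rational root is irreducible (any nontrivial factorization would include a linear factor). Hence x^3 - 176 is the minimal polynomial of α, and in particular [Q(α):Q] = 3.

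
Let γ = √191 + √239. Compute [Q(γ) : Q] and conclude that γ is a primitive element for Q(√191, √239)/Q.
[Q(γ) : Q] = 4 (equivalently, Q(γ) = Q(√191, √239))

Obviously Q(γ) ⊆ Q(√191, √239), and [Q(√191, √239):Q] = 4 (since 191, 239 are distinct squarefree integers > 1 with 45649 not a perfect square). To show equality we compute the minimal polynomial of γ. From γ = √191 + √239: γ^2 = 191 + 2√(45649) + 239 = 430 + 2√(45649), so γ^2 - 430 = 2√(45649); squaring, (γ^2 - 430)^2 = 4·45649, i.e. γ^4 - 860γ^2 + 184900 - 182596 = 0, i.e. γ^4 - 860γ^2 + 2304 = 0. So γ is a root of x^4 - 860x^2 + 2304. This polynomial is irreducible over Q: it has no rational root (each ±√191 ± √239 is irrational), and any factorization into two quadratics over Q would force √(45649) ∈ Q (pairing opposite roots) or √191, √239 ∈ Q (other pairings), all impossible. Hence [Q(γ):Q] = 4 = [Q(√191, √239):Q], so Q(γ) = Q(√191, √239).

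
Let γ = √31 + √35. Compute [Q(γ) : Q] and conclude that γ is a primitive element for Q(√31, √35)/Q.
[Q(γ) : Q] = 4 (equivalently, Q(γ) = Q(√31, √35))

Obviously Q(γ) ⊆ Q(√31, √35), and [Q(√31, √35):Q] = 4 (since 31, 35 are distinct squarefree integers > 1 with 1085 not a perfect square). To show equality we compute the minimal polynomial of γ. From γ = √31 + √35: γ^2 = 31 + 2√(1085) + 35 = 66 + 2√(1085), so γ^2 - 66 = 2√(1085); squaring, (γ^2 - 66)^2 = 4·1085, i.e. γ^4 - 132γ^2 + 4356 - 4340 = 0, i.e. γ^4 - 132γ^2 + 16 = 0. So γ is a root of x^4 - 132x^2 + 16. This polynomial is irreducible over Q: it has no rational root (each ±√31 ± √35 is irrational), and any factorization into two quadratics over Q would force √(1085) ∈ Q (pairing opposite roots) or √31, √35 ∈ Q (other pairings), all impossible. Hence [Q(γ):Q] = 4 = [Q(√31, √35):Q], so Q(γ) = Q(√31, √35).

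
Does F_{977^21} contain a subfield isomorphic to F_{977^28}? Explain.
No: F_{977^28} is not a subfield of F_{977^21}

F_{p^m} embeds in F_{p^n} iff m | n. Here 28 ∤ 21 (since 21 = 0·28 + 21 with remainder 21 ≠ 0), so F_{977^28} is not a subfield of F_{977^21}. Equivalently: if it were, the tower law would give 28 = [F_{977^28}:F_977] dividing [F_{977^21}:F_977] = 21, contradiction.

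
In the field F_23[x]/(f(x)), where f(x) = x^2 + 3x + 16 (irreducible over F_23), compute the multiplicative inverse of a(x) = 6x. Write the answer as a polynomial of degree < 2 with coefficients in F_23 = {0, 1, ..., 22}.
a(x)^(-1) ≡ 17x + 5 (mod f(x))

Since f is irreducible over F_23, F_23[x]/(f) is a field and a(x) ≠ 0 has an inverse. Apply the extended Euclidean algorithm to f(x) and a(x) in F_23[x]: f(x) = (4x + 12)·a(x) + (16). The last nonzero remainder is the constant 16 = gcd(f, a) in F_23. Back-substituting through the division chain expresses 16 = s(x)·a(x) + t(x)·f(x) with s(x) ≡ 19x + 11 (mod f), so (19x + 11)·a(x) ≡ 16 (mod f). Multiplying by 16^(-1) ≡ 13 in F_23 gives a(x)^(-1) ≡ 13·(19x + 11) ≡ 17x + 5 (mod f). Check: (6x)·(17x + 5) = 10x^2 + 7x ≡ 1 (mod x^2 + 3x + 16).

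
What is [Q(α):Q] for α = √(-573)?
[Q(α):Q] = 2

[Q(α):Q] equals the degree of the minimal polynomial of α. Here α^2 = -573 and x^2 + 573 is irreducible (d = -573 is squarefree, ≠ 1, hence not a square), so deg(m_α) = 2. Thus [Q(α):Q] = 2.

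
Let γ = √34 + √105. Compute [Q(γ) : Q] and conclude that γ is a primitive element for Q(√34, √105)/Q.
[Q(γ) : Q] = 4 (equivalently, Q(γ) = Q(√34, √105))

Obviously Q(γ) ⊆ Q(√34, √105), and [Q(√34, √105):Q] = 4 (since 34, 105 are distinct squarefree integers > 1 with 3570 not a perfect square). To show equality we compute the minimal polynomial of γ. From γ = √34 + √105: γ^2 = 34 + 2√(3570) + 105 = 139 + 2√(3570), so γ^2 - 139 = 2√(3570); squaring, (γ^2 - 139)^2 = 4·3570, i.e. γ^4 - 278γ^2 + 19321 - 14280 = 0, i.e. γ^4 - 278γ^2 + 5041 = 0. So γ is a root of x^4 - 278x^2 + 5041. This polynomial is irreducible over Q: it has no rational root (each ±√34 ± √105 is irrational), and any factorization into two quadratics over Q would force √(3570) ∈ Q (pairing opposite roots) or √34, √105 ∈ Q (other pairings), all impossible. Hence [Q(γ):Q] = 4 = [Q(√34, √105):Q], so Q(γ) = Q(√34, √105).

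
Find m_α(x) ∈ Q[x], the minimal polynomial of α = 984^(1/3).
m_α(x) = x^3 - 984

α satisfies α^3 = 984, so x^3 - 984 annihilates α. By the rational root test, a rational root p/q (in lowest terms) of x^3 - 984 would satisfy p^3 = 984 q^3, forcing q = 1 and p^3 = 984; but 984 is not a perfect cube, contradiction. A monic cubic over Q with no rational root is irreducible (any nontrivial factorization would include a linear factor). Hence x^3 - 984 is the minimal polynomial of α, and in particular [Q(α):Q] = 3.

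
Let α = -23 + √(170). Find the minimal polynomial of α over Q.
m_α(x) = x^2 + 46x + 359

From α + 23 = √(170), squaring gives (α + 23)^2 = 170, i.e. α^2 + 46α + 529 = 170, so α^2 + 46α + 359 = 0. The discriminant of x^2 + 46x + 359 is (46)^2 - 4·(359) = 2116 - 1436 = 680, and 4·(170) is not a perfect square in Q since 170 is squarefree and ≠ 1. Hence x^2 + 46x + 359 is irreducible over Q and is the minimal polynomial of α.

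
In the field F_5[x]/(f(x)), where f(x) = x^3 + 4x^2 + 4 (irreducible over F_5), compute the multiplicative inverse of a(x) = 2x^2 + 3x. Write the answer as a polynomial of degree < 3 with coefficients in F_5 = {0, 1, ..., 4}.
a(x)^(-1) ≡ 3x (mod f(x))

Since f is irreducible over F_5, F_5[x]/(f) is a field and a(x) ≠ 0 has an inverse. Apply the extended Euclidean algorithm to f(x) and a(x) in F_5[x]: f(x) = (3x)·a(x) + (4). The last nonzero remainder is the constant 4 = gcd(f, a) in F_5. Back-substituting through the division chain expresses 4 = s(x)·a(x) + t(x)·f(x) with s(x) ≡ 2x (mod f), so (2x)·a(x) ≡ 4 (mod f). Multiplying by 4^(-1) ≡ 4 in F_5 gives a(x)^(-1) ≡ 4·(2x) ≡ 3x (mod f). Check: (2x^2 + 3x)·(3x) = x^3 + 4x^2 ≡ 1 (mod x^3 + 4x^2 + 4).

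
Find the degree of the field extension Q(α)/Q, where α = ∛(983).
[Q(α):Q] = 3

The minimal polynomial of α is x^3 - 983, irreducible over Q since 983 is not a perfect cube (so x^3 - 983 has no rational root). Hence [Q(α):Q] = deg(m_α) = 3.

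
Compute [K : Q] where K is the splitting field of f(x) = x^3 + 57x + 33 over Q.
[K : Q] = 6

By the rational root test, any rational root of the monic integer polynomial f(x) = x^3 + 57x + 33 must be an integer dividing the constant term 33, i.e. one of ±{1, 3, 11, 33}. Evaluating: f(1) = 91, f(-1) = -25, f(3) = 231, f(-3) = -165, f(11) = 1991, f(-11) = -1925, f(33) = 37851, f(-33) = -37785; none is 0, so f has no rational root and is therefore irreducible over Q (a cubic with no linear factor over a field is irreducible). For an irreducible cubic, the Galois group is A_3 or S_3 according as the discriminant disc(f) = -4a^3 - 27b^2 = -4·(57)^3 - 27·(33)^2 = -770175 is or is not a square in Q. Here disc(f) = -770175 is not a perfect square in Q, so the Galois group of f over Q is not contained in A_3 and must be all of S_3. The splitting field has degree |S_3| = 6 over Q, so [K : Q] = 6.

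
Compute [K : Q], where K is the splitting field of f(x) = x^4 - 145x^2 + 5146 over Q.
[K : Q] = 4

Solving the quadratic in x^2: x^2 = (145 ± √(145^2 - 4·5146))/2 = (145 ± √441)/2 = (145 ± 21)/2, giving x^2 = 83 or x^2 = 62. So f(x) = (x^2 - 83)(x^2 - 62) and the roots of f are ±√83, ±√62. Hence the splitting field is K = Q(√83, √62). Since 83 and 62 are distinct squarefree integers > 1, their product 5146 is not a perfect square, so √62 ∉ Q(√83). By the tower law [K:Q] = [Q(√83,√62):Q(√83)] · [Q(√83):Q] = 2 · 2 = 4.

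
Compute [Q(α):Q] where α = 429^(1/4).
[Q(α):Q] = 4

α is a root of x^4 - 429. By Eisenstein's criterion at the prime p = 3 (which divides the constant term 429 but p^2 = 9 does not, since 429 is squarefree), x^4 - 429 is irreducible over Q. Hence [Q(α):Q] = 4.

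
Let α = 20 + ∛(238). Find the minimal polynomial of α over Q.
m_α(x) = x^3 - 60x^2 + 1200x - 8238

Set β = α - 20 = ∛(238), so β^3 = 238. Then (α - 20)^3 - 238 = 0, i.e. α is a root of g(x) = (x - 20)^3 - 238 = x^3 - 60x^2 + 1200x - 8238. Since g(x) = h(x - 20) where h(x) = x^3 - 238, and h is irreducible over Q (because 238 is not a perfect cube, so h has no rational root, and a monic cubic with no rational root is irreducible), g is also irreducible (irreducibility is preserved under the substitution x → x - 20). Hence m_α(x) = x^3 - 60x^2 + 1200x - 8238.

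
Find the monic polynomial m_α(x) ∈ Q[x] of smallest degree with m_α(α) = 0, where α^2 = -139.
m_α(x) = x^2 + 139

α satisfies α^2 + 139 = 0, so x^2 + 139 annihilates α. Since d = -139 is squarefree and ≠ 1, it is not a perfect square in Q, so x^2 + 139 has no rational root and is therefore irreducible over Q (a degree-2 polynomial over a field is irreducible iff it has no root). Hence m_α(x) = x^2 + 139.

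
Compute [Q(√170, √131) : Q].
[Q(√170, √131) : Q] = 4

[Q(√170):Q] = 2 (min poly x^2 - 170, irreducible since 170 is squarefree > 1). For the top step, suppose √131 ∈ Q(√170), say √131 = c + d√170 with c, d ∈ Q. Squaring: 131 = c^2 + 170d^2 + 2cd√170. Since √170 ∉ Q this forces 2cd = 0. If d = 0 then √131 = c ∈ Q, contradicting 131 squarefree > 1. If c = 0 then 131 = 170d^2, so 170·131 = (170d)^2 is a perfect square in Q — but 170·131 = 22270 is not a perfect square (since 170 and 131 are distinct squarefree integers). Contradiction. Hence √131 ∉ Q(√170), so x^2 - 131 stays irreducible over Q(√170) and [Q(√170, √131) : Q(√170)] = 2. By the tower law, [Q(√170, √131) : Q] = 2 · 2 = 4.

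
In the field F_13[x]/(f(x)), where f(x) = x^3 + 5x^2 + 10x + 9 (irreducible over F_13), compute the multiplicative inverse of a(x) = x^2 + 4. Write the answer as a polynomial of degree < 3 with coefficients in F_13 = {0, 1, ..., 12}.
a(x)^(-1) ≡ 9x^2 + 3x (mod f(x))

Since f is irreducible over F_13, F_13[x]/(f) is a field and a(x) ≠ 0 has an inverse. Apply the extended Euclidean algorithm to f(x) and a(x) in F_13[x]: f(x) = (x + 5)·a(x) + (6x + 2);  a(x) = (11x + 5)·(6x + 2) + (7). The last nonzero remainder is the constant 7 = gcd(f, a) in F_13. Back-substituting through the division chain expresses 7 = s(x)·a(x) + t(x)·f(x) with s(x) ≡ 11x^2 + 8x (mod f), so (11x^2 + 8x)·a(x) ≡ 7 (mod f). Multiplying by 7^(-1) ≡ 2 in F_13 gives a(x)^(-1) ≡ 2·(11x^2 + 8x) ≡ 9x^2 + 3x (mod f). Check: (x^2 + 4)·(9x^2 + 3x) = 9x^4 + 3x^3 + 10x^2 + 12x ≡ 1 (mod x^3 + 5x^2 + 10x + 9).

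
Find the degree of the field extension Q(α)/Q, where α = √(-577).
[Q(α):Q] = 2

[Q(α):Q] equals the degree of the minimal polynomial of α. Here α^2 = -577 and x^2 + 577 is irreducible (d = -577 is squarefree, ≠ 1, hence not a square), so deg(m_α) = 2. Thus [Q(α):Q] = 2.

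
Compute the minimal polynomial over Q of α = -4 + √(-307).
m_α(x) = x^2 + 8x + 323

From α + 4 = √(-307), squaring gives (α + 4)^2 = -307, i.e. α^2 + 8α + 16 = -307, so α^2 + 8α + 323 = 0. The discriminant of x^2 + 8x + 323 is (8)^2 - 4·(323) = 64 - 1292 = -1228, and 4·(-307) is not a perfect square in Q since -307 is squarefree and ≠ 1. Hence x^2 + 8x + 323 is irreducible over Q and is the minimal polynomial of α.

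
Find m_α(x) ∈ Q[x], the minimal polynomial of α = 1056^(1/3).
m_α(x) = x^3 - 1056

α satisfies α^3 = 1056, so x^3 - 1056 annihilates α. By the rational root test, a rational root p/q (in lowest terms) of x^3 - 1056 would satisfy p^3 = 1056 q^3, forcing q = 1 and p^3 = 1056; but 1056 is not a perfect cube, contradiction. A monic cubic over Q with no rational root is irreducible (any nontrivial factorization would include a linear factor). Hence x^3 - 1056 is the minimal polynomial of α, and in particular [Q(α):Q] = 3.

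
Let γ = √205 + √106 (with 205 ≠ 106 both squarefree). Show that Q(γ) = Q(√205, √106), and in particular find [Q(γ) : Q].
[Q(γ) : Q] = 4 (equivalently, Q(γ) = Q(√205, √106))

Obviously Q(γ) ⊆ Q(√205, √106), and [Q(√205, √106):Q] = 4 (since 205, 106 are distinct squarefree integers > 1 with 21730 not a perfect square). To show equality we compute the minimal polynomial of γ. From γ = √205 + √106: γ^2 = 205 + 2√(21730) + 106 = 311 + 2√(21730), so γ^2 - 311 = 2√(21730); squaring, (γ^2 - 311)^2 = 4·21730, i.e. γ^4 - 622γ^2 + 96721 - 86920 = 0, i.e. γ^4 - 622γ^2 + 9801 = 0. So γ is a root of x^4 - 622x^2 + 9801. This polynomial is irreducible over Q: it has no rational root (each ±√205 ± √106 is irrational), and any factorization into two quadratics over Q would force √(21730) ∈ Q (pairing opposite roots) or √205, √106 ∈ Q (other pairings), all impossible. Hence [Q(γ):Q] = 4 = [Q(√205, √106):Q], so Q(γ) = Q(√205, √106).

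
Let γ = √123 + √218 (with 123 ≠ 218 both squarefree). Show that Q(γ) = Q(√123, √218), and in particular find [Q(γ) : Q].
[Q(γ) : Q] = 4 (equivalently, Q(γ) = Q(√123, √218))

Obviously Q(γ) ⊆ Q(√123, √218), and [Q(√123, √218):Q] = 4 (since 123, 218 are distinct squarefree integers > 1 with 26814 not a perfect square). To show equality we compute the minimal polynomial of γ. From γ = √123 + √218: γ^2 = 123 + 2√(26814) + 218 = 341 + 2√(26814), so γ^2 - 341 = 2√(26814); squaring, (γ^2 - 341)^2 = 4·26814, i.e. γ^4 - 682γ^2 + 116281 - 107256 = 0, i.e. γ^4 - 682γ^2 + 9025 = 0. So γ is a root of x^4 - 682x^2 + 9025. This polynomial is irreducible over Q: it has no rational root (each ±√123 ± √218 is irrational), and any factorization into two quadratics over Q would force √(26814) ∈ Q (pairing opposite roots) or √123, √218 ∈ Q (other pairings), all impossible. Hence [Q(γ):Q] = 4 = [Q(√123, √218):Q], so Q(γ) = Q(√123, √218).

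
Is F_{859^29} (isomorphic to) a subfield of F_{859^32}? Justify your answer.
No: F_{859^29} is not a subfield of F_{859^32}

F_{p^m} embeds in F_{p^n} iff m | n. Here 29 ∤ 32 (since 32 = 1·29 + 3 with remainder 3 ≠ 0), so F_{859^29} is not a subfield of F_{859^32}. Equivalently: if it were, the tower law would give 29 = [F_{859^29}:F_859] dividing [F_{859^32}:F_859] = 32, contradiction.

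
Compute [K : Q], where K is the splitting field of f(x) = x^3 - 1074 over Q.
[K : Q] = 6

The roots of x^3 - 1074 are ∛1074, ω∛1074, ω^2∛1074 where ω = e^(2πi/3) is a primitive cube root of unity, so K = Q(∛1074, ω). Now [Q(∛1074):Q] = 3 (since 1074 is not a perfect cube, x^3 - 1074 is irreducible) and [Q(ω):Q] = 2. Both 2 and 3 divide [K:Q], and [K:Q] ≤ 3·2 = 6, so [K:Q] = 6. (Equivalently: Q(∛1074) ⊂ R but ω ∉ R, so [K : Q(∛1074)] = 2.)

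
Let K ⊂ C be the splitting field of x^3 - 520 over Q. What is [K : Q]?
[K : Q] = 6

The roots of x^3 - 520 are ∛520, ω∛520, ω^2∛520 where ω = e^(2πi/3) is a primitive cube root of unity, so K = Q(∛520, ω). Now [Q(∛520):Q] = 3 (since 520 is not a perfect cube, x^3 - 520 is irreducible) and [Q(ω):Q] = 2. Both 2 and 3 divide [K:Q], and [K:Q] ≤ 3·2 = 6, so [K:Q] = 6. (Equivalently: Q(∛520) ⊂ R but ω ∉ R, so [K : Q(∛520)] = 2.)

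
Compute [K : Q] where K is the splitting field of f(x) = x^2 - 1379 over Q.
[K : Q] = 2

f(x) = x^2 - 1379 factors as (x - √1379)(x + √1379). The splitting field is K = Q(√1379). Since 1379 is squarefree and > 1, it is not a perfect square, so x^2 - 1379 is irreducible over Q and [Q(√1379) : Q] = 2. Hence [K : Q] = 2.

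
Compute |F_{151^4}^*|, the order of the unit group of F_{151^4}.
|F_{151^4}^*| = 519885600

F_{151^4} has 151^4 = 519885601 elements; its multiplicative group consists of all nonzero elements, so |F_{151^4}^*| = 519885601 - 1 = 519885600. (It is cyclic since any finite subgroup of the multiplicative group of a field is cyclic.)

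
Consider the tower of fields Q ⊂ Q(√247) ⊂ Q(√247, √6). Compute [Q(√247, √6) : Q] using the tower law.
[Q(√247, √6) : Q] = 4

[Q(√247):Q] = 2 (min poly x^2 - 247, irreducible since 247 is squarefree > 1). For the top step, suppose √6 ∈ Q(√247), say √6 = c + d√247 with c, d ∈ Q. Squaring: 6 = c^2 + 247d^2 + 2cd√247. Since √247 ∉ Q this forces 2cd = 0. If d = 0 then √6 = c ∈ Q, contradicting 6 squarefree > 1. If c = 0 then 6 = 247d^2, so 247·6 = (247d)^2 is a perfect square in Q — but 247·6 = 1482 is not a perfect square (since 247 and 6 are distinct squarefree integers). Contradiction. Hence √6 ∉ Q(√247), so x^2 - 6 stays irreducible over Q(√247) and [Q(√247, √6) : Q(√247)] = 2. By the tower law, [Q(√247, √6) : Q] = 2 · 2 = 4.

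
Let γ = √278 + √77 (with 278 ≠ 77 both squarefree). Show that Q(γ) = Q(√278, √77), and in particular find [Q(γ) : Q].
[Q(γ) : Q] = 4 (equivalently, Q(γ) = Q(√278, √77))

Obviously Q(γ) ⊆ Q(√278, √77), and [Q(√278, √77):Q] = 4 (since 278, 77 are distinct squarefree integers > 1 with 21406 not a perfect square). To show equality we compute the minimal polynomial of γ. From γ = √278 + √77: γ^2 = 278 + 2√(21406) + 77 = 355 + 2√(21406), so γ^2 - 355 = 2√(21406); squaring, (γ^2 - 355)^2 = 4·21406, i.e. γ^4 - 710γ^2 + 126025 - 85624 = 0, i.e. γ^4 - 710γ^2 + 40401 = 0. So γ is a root of x^4 - 710x^2 + 40401. This polynomial is irreducible over Q: it has no rational root (each ±√278 ± √77 is irrational), and any factorization into two quadratics over Q would force √(21406) ∈ Q (pairing opposite roots) or √278, √77 ∈ Q (other pairings), all impossible. Hence [Q(γ):Q] = 4 = [Q(√278, √77):Q], so Q(γ) = Q(√278, √77).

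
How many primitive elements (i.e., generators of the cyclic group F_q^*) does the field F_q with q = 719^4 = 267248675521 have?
There are φ(267248675520) = 69712601088 primitive elements

F_q^* is cyclic of order q - 1 = 267248675520. A cyclic group of order m has exactly φ(m) generators. Here m = 267248675520 = 2^6 · 3^2 · 5 · 53 · 359 · 4877, so the number of primitive elements is φ(267248675520) = 69712601088.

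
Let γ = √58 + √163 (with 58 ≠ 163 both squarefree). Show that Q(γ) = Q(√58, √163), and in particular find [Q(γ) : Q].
[Q(γ) : Q] = 4 (equivalently, Q(γ) = Q(√58, √163))

Obviously Q(γ) ⊆ Q(√58, √163), and [Q(√58, √163):Q] = 4 (since 58, 163 are distinct squarefree integers > 1 with 9454 not a perfect square). To show equality we compute the minimal polynomial of γ. From γ = √58 + √163: γ^2 = 58 + 2√(9454) + 163 = 221 + 2√(9454), so γ^2 - 221 = 2√(9454); squaring, (γ^2 - 221)^2 = 4·9454, i.e. γ^4 - 442γ^2 + 48841 - 37816 = 0, i.e. γ^4 - 442γ^2 + 11025 = 0. So γ is a root of x^4 - 442x^2 + 11025. This polynomial is irreducible over Q: it has no rational root (each ±√58 ± √163 is irrational), and any factorization into two quadratics over Q would force √(9454) ∈ Q (pairing opposite roots) or √58, √163 ∈ Q (other pairings), all impossible. Hence [Q(γ):Q] = 4 = [Q(√58, √163):Q], so Q(γ) = Q(√58, √163).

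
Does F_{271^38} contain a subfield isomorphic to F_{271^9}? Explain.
No: F_{271^9} is not a subfield of F_{271^38}

F_{p^m} embeds in F_{p^n} iff m | n. Here 9 ∤ 38 (since 38 = 4·9 + 2 with remainder 2 ≠ 0), so F_{271^9} is not a subfield of F_{271^38}. Equivalently: if it were, the tower law would give 9 = [F_{271^9}:F_271] dividing [F_{271^38}:F_271] = 38, contradiction.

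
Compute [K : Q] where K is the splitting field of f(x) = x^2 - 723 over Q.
[K : Q] = 2

f(x) = x^2 - 723 factors as (x - √723)(x + √723). The splitting field is K = Q(√723). Since 723 is squarefree and > 1, it is not a perfect square, so x^2 - 723 is irreducible over Q and [Q(√723) : Q] = 2. Hence [K : Q] = 2.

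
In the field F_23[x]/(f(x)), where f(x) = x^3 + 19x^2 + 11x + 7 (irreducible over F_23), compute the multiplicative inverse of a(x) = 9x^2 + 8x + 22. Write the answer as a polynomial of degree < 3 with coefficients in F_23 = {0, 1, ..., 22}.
a(x)^(-1) ≡ 2x^2 + 7x (mod f(x))

Since f is irreducible over F_23, F_23[x]/(f) is a field and a(x) ≠ 0 has an inverse. Apply the extended Euclidean algorithm to f(x) and a(x) in F_23[x]: f(x) = (18x + 4)·a(x) + (20x + 11);  a(x) = (20x + 17)·(20x + 11) + (19). The last nonzero remainder is the constant 19 = gcd(f, a) in F_23. Back-substituting through the division chain expresses 19 = s(x)·a(x) + t(x)·f(x) with s(x) ≡ 15x^2 + 18x (mod f), so (15x^2 + 18x)·a(x) ≡ 19 (mod f). Multiplying by 19^(-1) ≡ 17 in F_23 gives a(x)^(-1) ≡ 17·(15x^2 + 18x) ≡ 2x^2 + 7x (mod f). Check: (9x^2 + 8x + 22)·(2x^2 + 7x) = 18x^4 + 10x^3 + 8x^2 + 16x ≡ 1 (mod x^3 + 19x^2 + 11x + 7).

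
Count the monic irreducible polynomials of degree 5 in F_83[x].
There are 787808112 monic irreducible polynomials of degree 5 over F_83

Each element of F_{83^5} that lies in no proper subfield is a root of exactly one monic irreducible of degree 5 over F_83, and each such polynomial has 5 distinct roots in F_{83^5}. By Möbius inversion the count is N_83(5) = (1/5) Σ_{d|5} μ(5/d) · 83^d = (1/5)(μ(5)·83^1 + μ(1)·83^5) = 3939040560/5 = 787808112.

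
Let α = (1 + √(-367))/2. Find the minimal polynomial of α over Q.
m_α(x) = x^2 - x + 92

From 2α - 1 = √(-367), squaring gives (2α - 1)^2 = -367, i.e. 4α^2 - 4α + 1 = -367, so α^2 - α + (1 + 367)/4 = 0. Since -367 ≡ 1 (mod 4), (1 + 367)/4 = 92 ∈ Z. The polynomial x^2 - x + 92 has discriminant 1 - 4·(92) = -367, which is not a perfect square in Q (d = -367 is squarefree and ≠ 1), so x^2 - x + 92 is irreducible over Q. It is the minimal polynomial of α.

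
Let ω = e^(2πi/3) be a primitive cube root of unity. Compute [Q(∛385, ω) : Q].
[Q(∛385, ω) : Q] = 6

[Q(∛385):Q] = 3 (min poly x^3 - 385, irreducible since 385 is not a perfect cube). [Q(ω):Q] = 2 (min poly x^2 + x + 1). Since Q(∛385) ⊂ R and ω ∉ R, we have ω ∉ Q(∛385), so x^2 + x + 1 remains irreducible over Q(∛385) and [Q(∛385, ω) : Q(∛385)] = 2. By the tower law, [Q(∛385, ω) : Q] = 3 · 2 = 6. (In fact Q(∛385, ω) is the splitting field of x^3 - 385 over Q.)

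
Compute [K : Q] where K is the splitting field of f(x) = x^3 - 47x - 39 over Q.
[K : Q] = 6

By the rational root test, any rational root of the monic integer polynomial f(x) = x^3 - 47x - 39 must be an integer dividing the constant term -39, i.e. one of ±{1, 3, 13, 39}. Evaluating: f(1) = -85, f(-1) = 7, f(3) = -153, f(-3) = 75, f(13) = 1547, f(-13) = -1625, f(39) = 57447, f(-39) = -57525; none is 0, so f has no rational root and is therefore irreducible over Q (a cubic with no linear factor over a field is irreducible). For an irreducible cubic, the Galois group is A_3 or S_3 according as the discriminant disc(f) = -4a^3 - 27b^2 = -4·(-47)^3 - 27·(-39)^2 = 374225 is or is not a square in Q. Here disc(f) = 374225 is not a perfect square in Q, so the Galois group of f over Q is not contained in A_3 and must be all of S_3. The splitting field has degree |S_3| = 6 over Q, so [K : Q] = 6.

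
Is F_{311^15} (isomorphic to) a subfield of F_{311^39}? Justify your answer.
No: F_{311^15} is not a subfield of F_{311^39}

F_{p^m} embeds in F_{p^n} iff m | n. Here 15 ∤ 39 (since 39 = 2·15 + 9 with remainder 9 ≠ 0), so F_{311^15} is not a subfield of F_{311^39}. Equivalently: if it were, the tower law would give 15 = [F_{311^15}:F_311] dividing [F_{311^39}:F_311] = 39, contradiction.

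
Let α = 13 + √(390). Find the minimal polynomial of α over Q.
m_α(x) = x^2 - 26x - 221

From α - 13 = √(390), squaring gives (α - 13)^2 = 390, i.e. α^2 - 26α + 169 = 390, so α^2 - 26α - 221 = 0. The discriminant of x^2 - 26x - 221 is (-26)^2 - 4·(-221) = 676 + 884 = 1560, and 4·(390) is not a perfect square in Q since 390 is squarefree and ≠ 1. Hence x^2 - 26x - 221 is irreducible over Q and is the minimal polynomial of α.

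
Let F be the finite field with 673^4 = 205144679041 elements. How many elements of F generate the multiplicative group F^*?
There are φ(205144679040) = 46750040064 primitive elements

F_q^* is cyclic of order q - 1 = 205144679040. A cyclic group of order m has exactly φ(m) generators. Here m = 205144679040 = 2^7 · 3 · 5 · 7 · 337 · 45293, so the number of primitive elements is φ(205144679040) = 46750040064.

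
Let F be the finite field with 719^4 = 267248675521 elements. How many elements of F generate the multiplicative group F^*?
There are φ(267248675520) = 69712601088 primitive elements

F_q^* is cyclic of order q - 1 = 267248675520. A cyclic group of order m has exactly φ(m) generators. Here m = 267248675520 = 2^6 · 3^2 · 5 · 53 · 359 · 4877, so the number of primitive elements is φ(267248675520) = 69712601088.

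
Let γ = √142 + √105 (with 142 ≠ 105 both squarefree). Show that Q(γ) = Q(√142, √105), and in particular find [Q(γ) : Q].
[Q(γ) : Q] = 4 (equivalently, Q(γ) = Q(√142, √105))

Obviously Q(γ) ⊆ Q(√142, √105), and [Q(√142, √105):Q] = 4 (since 142, 105 are distinct squarefree integers > 1 with 14910 not a perfect square). To show equality we compute the minimal polynomial of γ. From γ = √142 + √105: γ^2 = 142 + 2√(14910) + 105 = 247 + 2√(14910), so γ^2 - 247 = 2√(14910); squaring, (γ^2 - 247)^2 = 4·14910, i.e. γ^4 - 494γ^2 + 61009 - 59640 = 0, i.e. γ^4 - 494γ^2 + 1369 = 0. So γ is a root of x^4 - 494x^2 + 1369. This polynomial is irreducible over Q: it has no rational root (each ±√142 ± √105 is irrational), and any factorization into two quadratics over Q would force √(14910) ∈ Q (pairing opposite roots) or √142, √105 ∈ Q (other pairings), all impossible. Hence [Q(γ):Q] = 4 = [Q(√142, √105):Q], so Q(γ) = Q(√142, √105).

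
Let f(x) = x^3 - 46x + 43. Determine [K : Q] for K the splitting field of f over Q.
[K : Q] = 6

By the rational root test, any rational root of the monic integer polynomial f(x) = x^3 - 46x + 43 must be an integer dividing the constant term 43, i.e. one of ±{1, 43}. Evaluating: f(1) = -2, f(-1) = 88, f(43) = 77572, f(-43) = -77486; none is 0, so f has no rational root and is therefore irreducible over Q (a cubic with no linear factor over a field is irreducible). For an irreducible cubic, the Galois group is A_3 or S_3 according as the discriminant disc(f) = -4a^3 - 27b^2 = -4·(-46)^3 - 27·(43)^2 = 339421 is or is not a square in Q. Here disc(f) = 339421 is not a perfect square in Q, so the Galois group of f over Q is not contained in A_3 and must be all of S_3. The splitting field has degree |S_3| = 6 over Q, so [K : Q] = 6.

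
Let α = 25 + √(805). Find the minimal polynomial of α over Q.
m_α(x) = x^2 - 50x - 180

From α - 25 = √(805), squaring gives (α - 25)^2 = 805, i.e. α^2 - 50α + 625 = 805, so α^2 - 50α - 180 = 0. The discriminant of x^2 - 50x - 180 is (-50)^2 - 4·(-180) = 2500 + 720 = 3220, and 4·(805) is not a perfect square in Q since 805 is squarefree and ≠ 1. Hence x^2 - 50x - 180 is irreducible over Q and is the minimal polynomial of α.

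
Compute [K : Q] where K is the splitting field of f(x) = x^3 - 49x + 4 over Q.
[K : Q] = 6

By the rational root test, any rational root of the monic integer polynomial f(x) = x^3 - 49x + 4 must be an integer dividing the constant term 4, i.e. one of ±{1, 2, 4}. Evaluating: f(1) = -44, f(-1) = 52, f(2) = -86, f(-2) = 94, f(4) = -128, f(-4) = 136; none is 0, so f has no rational root and is therefore irreducible over Q (a cubic with no linear factor over a field is irreducible). For an irreducible cubic, the Galois group is A_3 or S_3 according as the discriminant disc(f) = -4a^3 - 27b^2 = -4·(-49)^3 - 27·(4)^2 = 470164 is or is not a square in Q. Here disc(f) = 470164 is not a perfect square in Q, so the Galois group of f over Q is not contained in A_3 and must be all of S_3. The splitting field has degree |S_3| = 6 over Q, so [K : Q] = 6.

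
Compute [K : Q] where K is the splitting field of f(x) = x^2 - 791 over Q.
[K : Q] = 2

f(x) = x^2 - 791 factors as (x - √791)(x + √791). The splitting field is K = Q(√791). Since 791 is squarefree and > 1, it is not a perfect square, so x^2 - 791 is irreducible over Q and [Q(√791) : Q] = 2. Hence [K : Q] = 2.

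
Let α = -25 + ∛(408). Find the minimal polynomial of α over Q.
m_α(x) = x^3 + 75x^2 + 1875x + 15217

Set β = α + 25 = ∛(408), so β^3 = 408. Then (α + 25)^3 - 408 = 0, i.e. α is a root of g(x) = (x + 25)^3 - 408 = x^3 + 75x^2 + 1875x + 15217. Since g(x) = h(x + 25) where h(x) = x^3 - 408, and h is irreducible over Q (because 408 is not a perfect cube, so h has no rational root, and a monic cubic with no rational root is irreducible), g is also irreducible (irreducibility is preserved under the substitution x → x + 25). Hence m_α(x) = x^3 + 75x^2 + 1875x + 15217.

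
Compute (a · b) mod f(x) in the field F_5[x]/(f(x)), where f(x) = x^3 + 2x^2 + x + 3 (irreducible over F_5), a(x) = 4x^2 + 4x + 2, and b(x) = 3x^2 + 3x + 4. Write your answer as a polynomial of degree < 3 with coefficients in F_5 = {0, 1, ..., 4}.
a · b ≡ 2x^2 + x + 3 (mod f(x))

Multiply in F_5[x]: a(x)·b(x) = (4x^2 + 4x + 2)·(3x^2 + 3x + 4) = 2x^4 + 4x^3 + 4x^2 + 2x + 3. This has degree ≥ 3, so divide by f(x) over F_5: 2x^4 + 4x^3 + 4x^2 + 2x + 3 = (2x)·(x^3 + 2x^2 + x + 3) + (2x^2 + x + 3). Hence a·b ≡ 2x^2 + x + 3 (mod f). (F_5[x]/(f) is a field with 5^3 = 125 elements since f is irreducible of degree 3.)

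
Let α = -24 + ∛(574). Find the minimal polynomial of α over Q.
m_α(x) = x^3 + 72x^2 + 1728x + 13250

Set β = α + 24 = ∛(574), so β^3 = 574. Then (α + 24)^3 - 574 = 0, i.e. α is a root of g(x) = (x + 24)^3 - 574 = x^3 + 72x^2 + 1728x + 13250. Since g(x) = h(x + 24) where h(x) = x^3 - 574, and h is irreducible over Q (because 574 is not a perfect cube, so h has no rational root, and a monic cubic with no rational root is irreducible), g is also irreducible (irreducibility is preserved under the substitution x → x + 24). Hence m_α(x) = x^3 + 72x^2 + 1728x + 13250.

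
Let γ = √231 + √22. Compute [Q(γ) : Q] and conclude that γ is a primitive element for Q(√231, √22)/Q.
[Q(γ) : Q] = 4 (equivalently, Q(γ) = Q(√231, √22))

Obviously Q(γ) ⊆ Q(√231, √22), and [Q(√231, √22):Q] = 4 (since 231, 22 are distinct squarefree integers > 1 with 5082 not a perfect square). To show equality we compute the minimal polynomial of γ. From γ = √231 + √22: γ^2 = 231 + 2√(5082) + 22 = 253 + 2√(5082), so γ^2 - 253 = 2√(5082); squaring, (γ^2 - 253)^2 = 4·5082, i.e. γ^4 - 506γ^2 + 64009 - 20328 = 0, i.e. γ^4 - 506γ^2 + 43681 = 0. So γ is a root of x^4 - 506x^2 + 43681. This polynomial is irreducible over Q: it has no rational root (each ±√231 ± √22 is irrational), and any factorization into two quadratics over Q would force √(5082) ∈ Q (pairing opposite roots) or √231, √22 ∈ Q (other pairings), all impossible. Hence [Q(γ):Q] = 4 = [Q(√231, √22):Q], so Q(γ) = Q(√231, √22).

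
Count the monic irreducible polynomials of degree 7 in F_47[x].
There are 72374731488 monic irreducible polynomials of degree 7 over F_47

Each element of F_{47^7} that lies in no proper subfield is a root of exactly one monic irreducible of degree 7 over F_47, and each such polynomial has 7 distinct roots in F_{47^7}. By Möbius inversion the count is N_47(7) = (1/7) Σ_{d|7} μ(7/d) · 47^d = (1/7)(μ(7)·47^1 + μ(1)·47^7) = 506623120416/7 = 72374731488.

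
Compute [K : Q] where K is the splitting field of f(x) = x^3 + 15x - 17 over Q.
[K : Q] = 6

By the rational root test, any rational root of the monic integer polynomial f(x) = x^3 + 15x - 17 must be an integer dividing the constant term -17, i.e. one of ±{1, 17}. Evaluating: f(1) = -1, f(-1) = -33, f(17) = 5151, f(-17) = -5185; none is 0, so f has no rational root and is therefore irreducible over Q (a cubic with no linear factor over a field is irreducible). For an irreducible cubic, the Galois group is A_3 or S_3 according as the discriminant disc(f) = -4a^3 - 27b^2 = -4·(15)^3 - 27·(-17)^2 = -21303 is or is not a square in Q. Here disc(f) = -21303 is not a perfect square in Q, so the Galois group of f over Q is not contained in A_3 and must be all of S_3. The splitting field has degree |S_3| = 6 over Q, so [K : Q] = 6.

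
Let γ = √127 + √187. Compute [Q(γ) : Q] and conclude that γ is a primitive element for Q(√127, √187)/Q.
[Q(γ) : Q] = 4 (equivalently, Q(γ) = Q(√127, √187))

Obviously Q(γ) ⊆ Q(√127, √187), and [Q(√127, √187):Q] = 4 (since 127, 187 are distinct squarefree integers > 1 with 23749 not a perfect square). To show equality we compute the minimal polynomial of γ. From γ = √127 + √187: γ^2 = 127 + 2√(23749) + 187 = 314 + 2√(23749), so γ^2 - 314 = 2√(23749); squaring, (γ^2 - 314)^2 = 4·23749, i.e. γ^4 - 628γ^2 + 98596 - 94996 = 0, i.e. γ^4 - 628γ^2 + 3600 = 0. So γ is a root of x^4 - 628x^2 + 3600. This polynomial is irreducible over Q: it has no rational root (each ±√127 ± √187 is irrational), and any factorization into two quadratics over Q would force √(23749) ∈ Q (pairing opposite roots) or √127, √187 ∈ Q (other pairings), all impossible. Hence [Q(γ):Q] = 4 = [Q(√127, √187):Q], so Q(γ) = Q(√127, √187).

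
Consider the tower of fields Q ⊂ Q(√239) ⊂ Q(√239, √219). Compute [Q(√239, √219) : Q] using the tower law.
[Q(√239, √219) : Q] = 4

[Q(√239):Q] = 2 (min poly x^2 - 239, irreducible since 239 is squarefree > 1). For the top step, suppose √219 ∈ Q(√239), say √219 = c + d√239 with c, d ∈ Q. Squaring: 219 = c^2 + 239d^2 + 2cd√239. Since √239 ∉ Q this forces 2cd = 0. If d = 0 then √219 = c ∈ Q, contradicting 219 squarefree > 1. If c = 0 then 219 = 239d^2, so 239·219 = (239d)^2 is a perfect square in Q — but 239·219 = 52341 is not a perfect square (since 239 and 219 are distinct squarefree integers). Contradiction. Hence √219 ∉ Q(√239), so x^2 - 219 stays irreducible over Q(√239) and [Q(√239, √219) : Q(√239)] = 2. By the tower law, [Q(√239, √219) : Q] = 2 · 2 = 4.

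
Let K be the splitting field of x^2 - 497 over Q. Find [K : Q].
[K : Q] = 2

f(x) = x^2 - 497 factors as (x - √497)(x + √497). The splitting field is K = Q(√497). Since 497 is squarefree and > 1, it is not a perfect square, so x^2 - 497 is irreducible over Q and [Q(√497) : Q] = 2. Hence [K : Q] = 2.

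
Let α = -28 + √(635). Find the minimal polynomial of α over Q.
m_α(x) = x^2 + 56x + 149

From α + 28 = √(635), squaring gives (α + 28)^2 = 635, i.e. α^2 + 56α + 784 = 635, so α^2 + 56α + 149 = 0. The discriminant of x^2 + 56x + 149 is (56)^2 - 4·(149) = 3136 - 596 = 2540, and 4·(635) is not a perfect square in Q since 635 is squarefree and ≠ 1. Hence x^2 + 56x + 149 is irreducible over Q and is the minimal polynomial of α.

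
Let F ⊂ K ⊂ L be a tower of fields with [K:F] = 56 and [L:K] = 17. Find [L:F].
[L:F] = 952

The tower law says that for any tower of field extensions F ⊂ K ⊂ L with finite degrees, [L:F] = [L:K] · [K:F]. Here this gives [L:F] = 17 · 56 = 952.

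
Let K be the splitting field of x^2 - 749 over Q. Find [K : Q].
[K : Q] = 2

f(x) = x^2 - 749 factors as (x - √749)(x + √749). The splitting field is K = Q(√749). Since 749 is squarefree and > 1, it is not a perfect square, so x^2 - 749 is irreducible over Q and [Q(√749) : Q] = 2. Hence [K : Q] = 2.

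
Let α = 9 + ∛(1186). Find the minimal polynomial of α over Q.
m_α(x) = x^3 - 27x^2 + 243x - 1915

Set β = α - 9 = ∛(1186), so β^3 = 1186. Then (α - 9)^3 - 1186 = 0, i.e. α is a root of g(x) = (x - 9)^3 - 1186 = x^3 - 27x^2 + 243x - 1915. Since g(x) = h(x - 9) where h(x) = x^3 - 1186, and h is irreducible over Q (because 1186 is not a perfect cube, so h has no rational root, and a monic cubic with no rational root is irreducible), g is also irreducible (irreducibility is preserved under the substitution x → x - 9). Hence m_α(x) = x^3 - 27x^2 + 243x - 1915.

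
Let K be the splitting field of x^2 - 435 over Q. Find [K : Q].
[K : Q] = 2

f(x) = x^2 - 435 factors as (x - √435)(x + √435). The splitting field is K = Q(√435). Since 435 is squarefree and > 1, it is not a perfect square, so x^2 - 435 is irreducible over Q and [Q(√435) : Q] = 2. Hence [K : Q] = 2.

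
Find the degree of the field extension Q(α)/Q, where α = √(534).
[Q(α):Q] = 2

[Q(α):Q] equals the degree of the minimal polynomial of α. Here α^2 = 534 and x^2 - 534 is irreducible (d = 534 is squarefree, ≠ 1, hence not a square), so deg(m_α) = 2. Thus [Q(α):Q] = 2.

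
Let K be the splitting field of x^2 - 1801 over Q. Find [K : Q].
[K : Q] = 2

f(x) = x^2 - 1801 factors as (x - √1801)(x + √1801). The splitting field is K = Q(√1801). Since 1801 is squarefree and > 1, it is not a perfect square, so x^2 - 1801 is irreducible over Q and [Q(√1801) : Q] = 2. Hence [K : Q] = 2.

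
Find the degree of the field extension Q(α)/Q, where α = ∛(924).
[Q(α):Q] = 3

The minimal polynomial of α is x^3 - 924, irreducible over Q since 924 is not a perfect cube (so x^3 - 924 has no rational root). Hence [Q(α):Q] = deg(m_α) = 3.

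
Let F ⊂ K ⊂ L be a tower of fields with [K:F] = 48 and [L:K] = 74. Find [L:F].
[L:F] = 3552

The tower law says that for any tower of field extensions F ⊂ K ⊂ L with finite degrees, [L:F] = [L:K] · [K:F]. Here this gives [L:F] = 74 · 48 = 3552.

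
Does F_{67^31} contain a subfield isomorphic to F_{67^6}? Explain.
No: F_{67^6} is not a subfield of F_{67^31}

F_{p^m} embeds in F_{p^n} iff m | n. Here 6 ∤ 31 (since 31 = 5·6 + 1 with remainder 1 ≠ 0), so F_{67^6} is not a subfield of F_{67^31}. Equivalently: if it were, the tower law would give 6 = [F_{67^6}:F_67] dividing [F_{67^31}:F_67] = 31, contradiction.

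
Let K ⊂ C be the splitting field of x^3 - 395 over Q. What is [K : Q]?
[K : Q] = 6

The roots of x^3 - 395 are ∛395, ω∛395, ω^2∛395 where ω = e^(2πi/3) is a primitive cube root of unity, so K = Q(∛395, ω). Now [Q(∛395):Q] = 3 (since 395 is not a perfect cube, x^3 - 395 is irreducible) and [Q(ω):Q] = 2. Both 2 and 3 divide [K:Q], and [K:Q] ≤ 3·2 = 6, so [K:Q] = 6. (Equivalently: Q(∛395) ⊂ R but ω ∉ R, so [K : Q(∛395)] = 2.)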